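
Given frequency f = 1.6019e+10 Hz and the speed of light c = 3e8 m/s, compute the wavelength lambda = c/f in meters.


lambda = c / f = 3.0000e+08 / 1.6019e+10 = 0.01873 m

0.01873 m


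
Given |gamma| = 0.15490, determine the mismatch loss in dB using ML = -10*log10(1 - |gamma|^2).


ML = -10 * log10(1 - 0.15490^2) = -10 * log10(0.97600599) = 0.1055 dB

0.1055 dB


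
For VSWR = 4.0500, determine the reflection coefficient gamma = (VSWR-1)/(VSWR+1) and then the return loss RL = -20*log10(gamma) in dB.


gamma = (4.0500 - 1) / (4.0500 + 1) = 0.6039604
RL = -20 * log10(0.6039604) = 4.380 dB

4.380 dB


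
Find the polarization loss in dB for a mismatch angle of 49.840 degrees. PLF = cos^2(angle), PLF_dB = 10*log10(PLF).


PLF_linear = cos^2(49.840 deg) = 0.4159274
PLF_dB = 10 * log10(0.4159274) = -3.810 dB

-3.810 dB


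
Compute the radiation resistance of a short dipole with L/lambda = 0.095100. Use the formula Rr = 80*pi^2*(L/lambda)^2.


Rr = 80 * pi^2 * (0.095100)^2 = 80 * 9.869604 * 9.044010e-03 = 7.141 ohm

7.141 ohm


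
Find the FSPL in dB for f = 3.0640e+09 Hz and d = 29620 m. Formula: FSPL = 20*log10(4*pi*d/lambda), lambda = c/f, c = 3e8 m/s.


lambda = c / f = 3.0000e+08 / 3.0640e+09 = 0.09791123 m
FSPL = 20 * log10(4*pi*29620/0.09791123) = 131.6 dB

131.6 dB


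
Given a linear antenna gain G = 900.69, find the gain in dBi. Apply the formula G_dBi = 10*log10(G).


G_dBi = 10 * log10(900.69) = 29.55 dBi

29.55 dBi


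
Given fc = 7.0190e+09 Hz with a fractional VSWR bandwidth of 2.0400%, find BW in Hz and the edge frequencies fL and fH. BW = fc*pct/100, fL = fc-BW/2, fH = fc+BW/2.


BW = 7.0190e+09 * 2.0400/100 = 1.431876e+08 Hz
fL = 7.0190e+09 - 1.431876e+08/2 = 6.947e+09 Hz
fH = 7.0190e+09 + 1.431876e+08/2 = 7.091e+09 Hz

BW=1.432e+08 Hz, fL=6.947e+09 Hz, fH=7.091e+09 Hz


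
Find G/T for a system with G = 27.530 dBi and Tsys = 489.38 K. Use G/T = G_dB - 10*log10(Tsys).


G/T = 27.530 - 10*log10(489.38) = 27.530 - 26.89646 = 0.6335 dB/K

0.6335 dB/K


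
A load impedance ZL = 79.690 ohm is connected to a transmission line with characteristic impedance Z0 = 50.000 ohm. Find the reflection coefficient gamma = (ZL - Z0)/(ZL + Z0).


gamma = (79.690 - 50.000) / (79.690 + 50.000) = 0.2289

0.2289


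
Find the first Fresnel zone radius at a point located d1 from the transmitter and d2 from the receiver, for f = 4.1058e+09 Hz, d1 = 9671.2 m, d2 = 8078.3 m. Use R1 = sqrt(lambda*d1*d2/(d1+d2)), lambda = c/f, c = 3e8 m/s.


lambda = c / f = 3.0000e+08 / 4.1058e+09 = 0.07306737 m
R1 = sqrt(0.07306737 * 9671.2 * 8078.3 / (9671.2 + 8078.3)) = 17.93 m

17.93 m


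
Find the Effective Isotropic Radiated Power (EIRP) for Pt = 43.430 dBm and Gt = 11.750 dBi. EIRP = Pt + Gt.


EIRP = Pt + Gt = 43.430 + 11.750 = 55.18 dBm

55.18 dBm


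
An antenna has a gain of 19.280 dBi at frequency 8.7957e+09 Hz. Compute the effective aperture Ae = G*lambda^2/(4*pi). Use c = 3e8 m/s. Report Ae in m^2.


lambda = c / f = 3.0000e+08 / 8.7957e+09 = 0.03410758 m
G_linear = 10^(19.280/10) = 84.72274
Ae = G_linear * lambda^2 / (4*pi) = 84.72274 * 0.03410758^2 / (4*pi) = 7.843e-03 m^2

7.843e-03 m^2


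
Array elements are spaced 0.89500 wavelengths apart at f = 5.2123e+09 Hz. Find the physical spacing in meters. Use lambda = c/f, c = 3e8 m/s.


lambda = c / f = 3.0000e+08 / 5.2123e+09 = 0.05755617 m
d = 0.89500 * 0.05755617 = 0.05151 m

0.05151 m


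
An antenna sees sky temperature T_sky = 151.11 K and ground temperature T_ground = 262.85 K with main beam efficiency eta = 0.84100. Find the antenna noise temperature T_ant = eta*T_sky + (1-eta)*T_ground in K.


T_ant = 0.84100 * 151.11 + (1 - 0.84100) * 262.85 = 168.9 K

168.9 K


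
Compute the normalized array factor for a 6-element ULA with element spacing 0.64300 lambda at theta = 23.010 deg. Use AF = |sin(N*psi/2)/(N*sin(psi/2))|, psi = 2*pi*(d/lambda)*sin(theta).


psi = 2*pi*0.64300*sin(23.010 deg) = 1.579237 rad
AF = |sin(6*1.579237/2) / (6*sin(1.579237/2))| = 0.2346

0.2346


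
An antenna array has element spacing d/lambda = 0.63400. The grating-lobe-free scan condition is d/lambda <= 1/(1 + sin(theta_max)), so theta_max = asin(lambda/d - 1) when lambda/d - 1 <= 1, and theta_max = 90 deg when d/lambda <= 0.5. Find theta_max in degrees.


lambda/d - 1 = 1/0.63400 - 1 = 0.5772871
theta_max = asin(0.5772871) = 35.26 deg

35.26 deg


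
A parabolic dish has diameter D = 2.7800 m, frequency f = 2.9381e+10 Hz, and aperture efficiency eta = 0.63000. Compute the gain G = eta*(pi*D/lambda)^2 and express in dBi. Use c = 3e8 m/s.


lambda = c / f = 3.0000e+08 / 2.9381e+10 = 0.01021068 m
G_linear = 0.63000 * (pi * 2.7800 / 0.01021068)^2 = 460914.7
G_dBi = 10 * log10(460914.7) = 56.64 dBi

56.64 dBi


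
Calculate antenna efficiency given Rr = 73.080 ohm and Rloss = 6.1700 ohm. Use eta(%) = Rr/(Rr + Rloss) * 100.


eta = 73.080 / (73.080 + 6.1700) * 100 = 92.21%

92.21%


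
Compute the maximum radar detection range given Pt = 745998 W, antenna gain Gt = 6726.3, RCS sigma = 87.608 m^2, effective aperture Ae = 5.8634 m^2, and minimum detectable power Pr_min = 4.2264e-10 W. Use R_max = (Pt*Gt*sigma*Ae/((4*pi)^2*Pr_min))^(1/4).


R^4 = 745998*6726.3*87.608*5.8634 / ((4*pi)^2 * 4.2264e-10) = 3.862041e+19
R_max = 3.862041e+19^0.25 = 78832 m

78832 m


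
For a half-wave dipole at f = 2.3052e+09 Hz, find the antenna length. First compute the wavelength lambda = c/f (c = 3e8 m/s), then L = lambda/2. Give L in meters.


lambda = c / f = 3.0000e+08 / 2.3052e+09 = 0.1301406 m
L = lambda / 2 = 0.1301406 / 2 = 0.06507 m

0.06507 m


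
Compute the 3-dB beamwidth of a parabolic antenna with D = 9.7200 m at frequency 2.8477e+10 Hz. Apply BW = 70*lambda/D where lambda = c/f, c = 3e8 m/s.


lambda = c / f = 3.0000e+08 / 2.8477e+10 = 0.01053482 m
BW = 70 * 0.01053482 / 9.7200 = 0.07587 deg

0.07587 deg


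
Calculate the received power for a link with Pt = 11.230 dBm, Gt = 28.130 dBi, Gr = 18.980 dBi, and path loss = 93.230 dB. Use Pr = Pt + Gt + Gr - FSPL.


Pr = 11.230 + 28.130 + 18.980 - 93.230 = -34.89 dBm

-34.89 dBm


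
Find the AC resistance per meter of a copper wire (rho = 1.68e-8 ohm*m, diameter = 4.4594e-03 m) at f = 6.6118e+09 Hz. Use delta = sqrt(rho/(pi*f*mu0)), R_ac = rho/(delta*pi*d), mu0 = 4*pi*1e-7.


delta = sqrt(1.68e-8 / (pi * 6.6118e+09 * 4*pi*1e-7)) = 8.022596e-07 m
R_ac = 1.68e-8 / (8.022596e-07 * pi * 4.4594e-03) = 1.495 ohm/m

1.495 ohm/m


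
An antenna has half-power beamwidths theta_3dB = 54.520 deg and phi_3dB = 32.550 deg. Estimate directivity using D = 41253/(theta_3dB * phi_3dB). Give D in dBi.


D_linear = 41253 / (54.520 * 32.550) = 23.24602
D_dBi = 10 * log10(23.24602) = 13.66 dBi

13.66 dBi


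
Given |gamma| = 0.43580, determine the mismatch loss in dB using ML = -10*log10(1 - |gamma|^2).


ML = -10 * log10(1 - 0.43580^2) = -10 * log10(0.81007836) = 0.9147 dB

0.9147 dB


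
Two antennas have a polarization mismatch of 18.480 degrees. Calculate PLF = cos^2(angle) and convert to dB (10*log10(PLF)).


PLF_linear = cos^2(18.480 deg) = 0.8995277
PLF_dB = 10 * log10(0.8995277) = -0.4599 dB

-0.4599 dB


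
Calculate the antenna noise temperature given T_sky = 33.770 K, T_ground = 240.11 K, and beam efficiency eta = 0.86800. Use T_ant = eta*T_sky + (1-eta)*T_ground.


T_ant = 0.86800 * 33.770 + (1 - 0.86800) * 240.11 = 61.01 K

61.01 K


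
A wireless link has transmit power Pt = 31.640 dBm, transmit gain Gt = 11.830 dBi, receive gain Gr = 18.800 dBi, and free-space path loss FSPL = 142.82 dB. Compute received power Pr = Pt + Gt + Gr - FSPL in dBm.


Pr = 31.640 + 11.830 + 18.800 - 142.82 = -80.55 dBm

-80.55 dBm


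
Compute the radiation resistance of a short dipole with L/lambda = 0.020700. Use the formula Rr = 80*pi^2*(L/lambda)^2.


Rr = 80 * pi^2 * (0.020700)^2 = 80 * 9.869604 * 4.284900e-04 = 0.3383 ohm

0.3383 ohm


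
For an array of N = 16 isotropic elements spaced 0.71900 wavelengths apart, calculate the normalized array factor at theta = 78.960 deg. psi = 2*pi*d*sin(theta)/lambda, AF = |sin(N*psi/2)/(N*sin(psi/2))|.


psi = 2*pi*0.71900*sin(78.960 deg) = 4.434006 rad
AF = |sin(16*4.434006/2) / (16*sin(4.434006/2))| = 0.06202

0.06202


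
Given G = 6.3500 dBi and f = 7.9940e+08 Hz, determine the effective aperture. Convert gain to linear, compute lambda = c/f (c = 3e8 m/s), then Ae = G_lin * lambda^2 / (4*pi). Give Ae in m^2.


lambda = c / f = 3.0000e+08 / 7.9940e+08 = 0.3752815 m
G_linear = 10^(6.3500/10) = 4.315191
Ae = G_linear * lambda^2 / (4*pi) = 4.315191 * 0.3752815^2 / (4*pi) = 0.04836 m^2

0.04836 m^2


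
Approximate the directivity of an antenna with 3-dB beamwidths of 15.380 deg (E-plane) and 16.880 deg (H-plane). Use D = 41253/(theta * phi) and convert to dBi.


D_linear = 41253 / (15.380 * 16.880) = 158.9010
D_dBi = 10 * log10(158.9010) = 22.01 dBi

22.01 dBi


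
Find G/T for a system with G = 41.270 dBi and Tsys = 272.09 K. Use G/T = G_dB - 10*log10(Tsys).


G/T = 41.270 - 10*log10(272.09) = 41.270 - 24.34713 = 16.92 dB/K

16.92 dB/K


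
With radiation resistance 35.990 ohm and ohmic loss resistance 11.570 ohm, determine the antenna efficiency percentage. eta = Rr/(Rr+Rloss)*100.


eta = 35.990 / (35.990 + 11.570) * 100 = 75.67%

75.67%


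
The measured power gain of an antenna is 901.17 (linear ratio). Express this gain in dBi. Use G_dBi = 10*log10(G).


G_dBi = 10 * log10(901.17) = 29.55 dBi

29.55 dBi


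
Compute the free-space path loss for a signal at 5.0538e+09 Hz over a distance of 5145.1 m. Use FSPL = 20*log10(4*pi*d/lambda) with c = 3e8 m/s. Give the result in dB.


lambda = c / f = 3.0000e+08 / 5.0538e+09 = 0.05936127 m
FSPL = 20 * log10(4*pi*5145.1/0.05936127) = 120.7 dB

120.7 dB


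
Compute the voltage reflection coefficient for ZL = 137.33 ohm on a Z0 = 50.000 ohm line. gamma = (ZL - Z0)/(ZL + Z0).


gamma = (137.33 - 50.000) / (137.33 + 50.000) = 0.4662

0.4662


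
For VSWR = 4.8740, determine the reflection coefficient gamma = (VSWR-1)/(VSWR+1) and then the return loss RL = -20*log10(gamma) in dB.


gamma = (4.8740 - 1) / (4.8740 + 1) = 0.6595165
RL = -20 * log10(0.6595165) = 3.615 dB

3.615 dB


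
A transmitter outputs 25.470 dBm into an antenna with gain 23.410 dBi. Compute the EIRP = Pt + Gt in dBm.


EIRP = Pt + Gt = 25.470 + 23.410 = 48.88 dBm

48.88 dBm


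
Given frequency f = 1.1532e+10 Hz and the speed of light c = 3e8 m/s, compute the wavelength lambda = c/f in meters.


lambda = c / f = 3.0000e+08 / 1.1532e+10 = 0.02601 m

0.02601 m


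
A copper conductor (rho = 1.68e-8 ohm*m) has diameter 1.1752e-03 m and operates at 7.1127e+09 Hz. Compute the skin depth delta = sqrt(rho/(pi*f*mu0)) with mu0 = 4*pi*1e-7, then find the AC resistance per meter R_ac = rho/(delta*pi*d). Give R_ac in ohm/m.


delta = sqrt(1.68e-8 / (pi * 7.1127e+09 * 4*pi*1e-7)) = 7.734950e-07 m
R_ac = 1.68e-8 / (7.734950e-07 * pi * 1.1752e-03) = 5.883 ohm/m

5.883 ohm/m


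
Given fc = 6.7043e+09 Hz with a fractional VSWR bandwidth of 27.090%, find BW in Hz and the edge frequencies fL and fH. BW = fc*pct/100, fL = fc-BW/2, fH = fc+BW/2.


BW = 6.7043e+09 * 27.090/100 = 1.816195e+09 Hz
fL = 6.7043e+09 - 1.816195e+09/2 = 5.796e+09 Hz
fH = 6.7043e+09 + 1.816195e+09/2 = 7.612e+09 Hz

BW=1.816e+09 Hz, fL=5.796e+09 Hz, fH=7.612e+09 Hz


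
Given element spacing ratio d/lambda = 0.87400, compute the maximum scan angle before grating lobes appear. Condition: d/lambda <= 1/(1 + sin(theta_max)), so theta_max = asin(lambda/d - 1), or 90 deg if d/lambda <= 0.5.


lambda/d - 1 = 1/0.87400 - 1 = 0.1441648
theta_max = asin(0.1441648) = 8.289 deg

8.289 deg


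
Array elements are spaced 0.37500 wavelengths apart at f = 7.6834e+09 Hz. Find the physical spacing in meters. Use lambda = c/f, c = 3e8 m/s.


lambda = c / f = 3.0000e+08 / 7.6834e+09 = 0.03904521 m
d = 0.37500 * 0.03904521 = 0.01464 m

0.01464 m


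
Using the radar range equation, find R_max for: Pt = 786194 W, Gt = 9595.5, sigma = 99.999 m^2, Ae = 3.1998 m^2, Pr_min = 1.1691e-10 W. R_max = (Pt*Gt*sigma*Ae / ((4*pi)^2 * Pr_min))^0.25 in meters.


R^4 = 786194*9595.5*99.999*3.1998 / ((4*pi)^2 * 1.1691e-10) = 1.307508e+20
R_max = 1.307508e+20^0.25 = 106933 m

106933 m


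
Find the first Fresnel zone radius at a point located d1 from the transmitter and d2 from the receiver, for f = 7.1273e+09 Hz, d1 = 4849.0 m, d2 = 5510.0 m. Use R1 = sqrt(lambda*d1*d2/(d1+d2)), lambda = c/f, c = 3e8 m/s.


lambda = c / f = 3.0000e+08 / 7.1273e+09 = 0.04209168 m
R1 = sqrt(0.04209168 * 4849.0 * 5510.0 / (4849.0 + 5510.0)) = 10.42 m

10.42 m


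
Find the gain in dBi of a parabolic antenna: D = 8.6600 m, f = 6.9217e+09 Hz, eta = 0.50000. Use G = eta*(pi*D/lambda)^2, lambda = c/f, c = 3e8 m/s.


lambda = c / f = 3.0000e+08 / 6.9217e+09 = 0.04334195 m
G_linear = 0.50000 * (pi * 8.6600 / 0.04334195)^2 = 197010.2
G_dBi = 10 * log10(197010.2) = 52.94 dBi

52.94 dBi


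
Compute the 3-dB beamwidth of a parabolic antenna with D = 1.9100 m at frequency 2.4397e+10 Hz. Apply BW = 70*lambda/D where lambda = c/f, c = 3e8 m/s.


lambda = c / f = 3.0000e+08 / 2.4397e+10 = 0.01229659 m
BW = 70 * 0.01229659 / 1.9100 = 0.4507 deg

0.4507 deg


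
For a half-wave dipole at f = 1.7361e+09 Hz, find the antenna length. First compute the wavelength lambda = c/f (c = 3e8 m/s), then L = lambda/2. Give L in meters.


lambda = c / f = 3.0000e+08 / 1.7361e+09 = 0.1728011 m
L = lambda / 2 = 0.1728011 / 2 = 0.08640 m

0.08640 m


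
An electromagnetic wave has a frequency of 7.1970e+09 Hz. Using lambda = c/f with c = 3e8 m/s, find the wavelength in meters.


lambda = c / f = 3.0000e+08 / 7.1970e+09 = 0.04168 m

0.04168 m


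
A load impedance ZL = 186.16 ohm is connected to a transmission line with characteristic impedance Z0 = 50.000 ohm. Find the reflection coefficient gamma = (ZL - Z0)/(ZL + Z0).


gamma = (186.16 - 50.000) / (186.16 + 50.000) = 0.5766

0.5766


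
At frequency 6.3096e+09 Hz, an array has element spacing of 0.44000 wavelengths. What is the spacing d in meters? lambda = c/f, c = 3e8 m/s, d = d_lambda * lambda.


lambda = c / f = 3.0000e+08 / 6.3096e+09 = 0.04754660 m
d = 0.44000 * 0.04754660 = 0.02092 m

0.02092 m


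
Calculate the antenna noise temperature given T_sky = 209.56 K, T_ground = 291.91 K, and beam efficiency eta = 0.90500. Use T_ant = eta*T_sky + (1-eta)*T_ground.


T_ant = 0.90500 * 209.56 + (1 - 0.90500) * 291.91 = 217.4 K

217.4 K


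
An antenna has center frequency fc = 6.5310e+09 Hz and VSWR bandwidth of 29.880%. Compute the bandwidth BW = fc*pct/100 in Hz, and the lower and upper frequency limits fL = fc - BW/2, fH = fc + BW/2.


BW = 6.5310e+09 * 29.880/100 = 1.951463e+09 Hz
fL = 6.5310e+09 - 1.951463e+09/2 = 5.555e+09 Hz
fH = 6.5310e+09 + 1.951463e+09/2 = 7.507e+09 Hz

BW=1.951e+09 Hz, fL=5.555e+09 Hz, fH=7.507e+09 Hz


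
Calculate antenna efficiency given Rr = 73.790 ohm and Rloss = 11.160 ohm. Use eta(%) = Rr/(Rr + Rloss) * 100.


eta = 73.790 / (73.790 + 11.160) * 100 = 86.86%

86.86%


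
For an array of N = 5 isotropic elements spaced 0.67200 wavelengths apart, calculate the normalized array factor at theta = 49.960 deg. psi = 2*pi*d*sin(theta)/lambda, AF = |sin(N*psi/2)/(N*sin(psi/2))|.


psi = 2*pi*0.67200*sin(49.960 deg) = 3.232574 rad
AF = |sin(5*3.232574/2) / (5*sin(3.232574/2))| = 0.1951

0.1951


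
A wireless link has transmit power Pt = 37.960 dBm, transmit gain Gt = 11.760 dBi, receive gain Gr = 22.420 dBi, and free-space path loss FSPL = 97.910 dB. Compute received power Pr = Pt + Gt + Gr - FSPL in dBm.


Pr = 37.960 + 11.760 + 22.420 - 97.910 = -25.77 dBm

-25.77 dBm


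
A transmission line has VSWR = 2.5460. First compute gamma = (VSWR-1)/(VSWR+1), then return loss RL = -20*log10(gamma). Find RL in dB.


gamma = (2.5460 - 1) / (2.5460 + 1) = 0.4359842
RL = -20 * log10(0.4359842) = 7.211 dB

7.211 dB


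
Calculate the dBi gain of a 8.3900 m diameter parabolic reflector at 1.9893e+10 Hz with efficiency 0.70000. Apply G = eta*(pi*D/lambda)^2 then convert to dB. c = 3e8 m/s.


lambda = c / f = 3.0000e+08 / 1.9893e+10 = 0.01508068 m
G_linear = 0.70000 * (pi * 8.3900 / 0.01508068)^2 = 2.138355e+06
G_dBi = 10 * log10(2.138355e+06) = 63.30 dBi

63.30 dBi


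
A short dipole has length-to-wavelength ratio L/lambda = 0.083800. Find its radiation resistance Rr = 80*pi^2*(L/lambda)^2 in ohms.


Rr = 80 * pi^2 * (0.083800)^2 = 80 * 9.869604 * 7.022440e-03 = 5.545 ohm

5.545 ohm


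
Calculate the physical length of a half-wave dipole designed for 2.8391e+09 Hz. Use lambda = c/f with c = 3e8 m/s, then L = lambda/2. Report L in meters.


lambda = c / f = 3.0000e+08 / 2.8391e+09 = 0.1056673 m
L = lambda / 2 = 0.1056673 / 2 = 0.05283 m

0.05283 m


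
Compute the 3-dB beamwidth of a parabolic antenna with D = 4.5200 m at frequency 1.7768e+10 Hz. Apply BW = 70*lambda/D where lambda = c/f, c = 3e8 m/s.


lambda = c / f = 3.0000e+08 / 1.7768e+10 = 0.01688429 m
BW = 70 * 0.01688429 / 4.5200 = 0.2615 deg

0.2615 deg


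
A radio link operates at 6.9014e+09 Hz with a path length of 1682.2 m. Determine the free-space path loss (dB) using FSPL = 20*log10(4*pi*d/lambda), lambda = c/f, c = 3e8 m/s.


lambda = c / f = 3.0000e+08 / 6.9014e+09 = 0.04346944 m
FSPL = 20 * log10(4*pi*1682.2/0.04346944) = 113.7 dB

113.7 dB


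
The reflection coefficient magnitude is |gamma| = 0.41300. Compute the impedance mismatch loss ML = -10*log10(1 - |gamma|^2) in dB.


ML = -10 * log10(1 - 0.41300^2) = -10 * log10(0.829431) = 0.8122 dB

0.8122 dB


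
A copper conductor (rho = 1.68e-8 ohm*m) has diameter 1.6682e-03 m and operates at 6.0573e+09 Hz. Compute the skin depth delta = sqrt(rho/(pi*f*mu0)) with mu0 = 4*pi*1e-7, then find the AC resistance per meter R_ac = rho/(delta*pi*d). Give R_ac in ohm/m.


delta = sqrt(1.68e-8 / (pi * 6.0573e+09 * 4*pi*1e-7)) = 8.381760e-07 m
R_ac = 1.68e-8 / (8.381760e-07 * pi * 1.6682e-03) = 3.825 ohm/m

3.825 ohm/m


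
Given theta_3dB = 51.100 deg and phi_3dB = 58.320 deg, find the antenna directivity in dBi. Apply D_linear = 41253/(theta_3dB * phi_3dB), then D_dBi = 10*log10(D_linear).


D_linear = 41253 / (51.100 * 58.320) = 13.84258
D_dBi = 10 * log10(13.84258) = 11.41 dBi

11.41 dBi


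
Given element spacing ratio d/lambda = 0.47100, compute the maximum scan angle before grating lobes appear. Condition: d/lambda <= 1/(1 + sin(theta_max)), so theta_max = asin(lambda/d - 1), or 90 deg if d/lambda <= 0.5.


lambda/d - 1 = 1/0.47100 - 1 = 1.123142 >= 1
d/lambda <= 0.5, so the array can scan to endfire without grating lobes: theta_max = 90 deg

90 deg


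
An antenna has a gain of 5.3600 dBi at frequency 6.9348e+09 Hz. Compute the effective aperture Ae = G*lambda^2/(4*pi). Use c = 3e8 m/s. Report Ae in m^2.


lambda = c / f = 3.0000e+08 / 6.9348e+09 = 0.04326008 m
G_linear = 10^(5.3600/10) = 3.435579
Ae = G_linear * lambda^2 / (4*pi) = 3.435579 * 0.04326008^2 / (4*pi) = 5.116e-04 m^2

5.116e-04 m^2


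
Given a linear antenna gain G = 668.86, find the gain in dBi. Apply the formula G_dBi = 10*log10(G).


G_dBi = 10 * log10(668.86) = 28.25 dBi

28.25 dBi


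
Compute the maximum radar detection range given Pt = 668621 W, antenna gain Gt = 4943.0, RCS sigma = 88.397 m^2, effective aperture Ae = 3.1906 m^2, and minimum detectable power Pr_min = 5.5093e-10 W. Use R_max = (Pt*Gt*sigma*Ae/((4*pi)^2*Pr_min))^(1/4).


R^4 = 668621*4943.0*88.397*3.1906 / ((4*pi)^2 * 5.5093e-10) = 1.071431e+19
R_max = 1.071431e+19^0.25 = 57213 m

57213 m


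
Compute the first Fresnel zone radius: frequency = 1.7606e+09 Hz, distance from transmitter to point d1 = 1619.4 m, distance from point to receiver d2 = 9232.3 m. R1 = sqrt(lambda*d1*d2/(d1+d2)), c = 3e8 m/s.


lambda = c / f = 3.0000e+08 / 1.7606e+09 = 0.1703965 m
R1 = sqrt(0.1703965 * 1619.4 * 9232.3 / (1619.4 + 9232.3)) = 15.32 m

15.32 m


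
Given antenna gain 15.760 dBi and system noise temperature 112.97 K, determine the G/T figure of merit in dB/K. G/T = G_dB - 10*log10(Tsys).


G/T = 15.760 - 10*log10(112.97) = 15.760 - 20.52963 = -4.770 dB/K

-4.770 dB/K


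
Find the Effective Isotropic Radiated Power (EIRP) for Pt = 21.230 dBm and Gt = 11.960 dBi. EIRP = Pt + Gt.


EIRP = Pt + Gt = 21.230 + 11.960 = 33.19 dBm

33.19 dBm


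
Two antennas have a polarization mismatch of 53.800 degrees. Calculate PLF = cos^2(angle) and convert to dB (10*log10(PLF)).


PLF_linear = cos^2(53.800 deg) = 0.3488151
PLF_dB = 10 * log10(0.3488151) = -4.574 dB

-4.574 dB


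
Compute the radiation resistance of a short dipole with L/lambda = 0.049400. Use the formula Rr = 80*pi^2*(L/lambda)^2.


Rr = 80 * pi^2 * (0.049400)^2 = 80 * 9.869604 * 2.440360e-03 = 1.927 ohm

1.927 ohm


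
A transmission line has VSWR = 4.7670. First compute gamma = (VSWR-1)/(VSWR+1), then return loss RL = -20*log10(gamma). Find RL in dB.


gamma = (4.7670 - 1) / (4.7670 + 1) = 0.6531992
RL = -20 * log10(0.6531992) = 3.699 dB

3.699 dB


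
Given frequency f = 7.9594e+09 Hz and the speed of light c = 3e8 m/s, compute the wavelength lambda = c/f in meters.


lambda = c / f = 3.0000e+08 / 7.9594e+09 = 0.03769 m

0.03769 m


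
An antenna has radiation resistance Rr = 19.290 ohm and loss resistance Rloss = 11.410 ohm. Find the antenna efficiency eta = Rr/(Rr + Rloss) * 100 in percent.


eta = 19.290 / (19.290 + 11.410) * 100 = 62.83%

62.83%


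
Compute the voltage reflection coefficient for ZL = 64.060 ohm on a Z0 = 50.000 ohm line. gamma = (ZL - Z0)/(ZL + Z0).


gamma = (64.060 - 50.000) / (64.060 + 50.000) = 0.1233

0.1233


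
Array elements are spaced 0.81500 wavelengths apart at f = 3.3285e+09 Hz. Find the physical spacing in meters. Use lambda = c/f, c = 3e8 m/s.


lambda = c / f = 3.0000e+08 / 3.3285e+09 = 0.09013069 m
d = 0.81500 * 0.09013069 = 0.07346 m

0.07346 m


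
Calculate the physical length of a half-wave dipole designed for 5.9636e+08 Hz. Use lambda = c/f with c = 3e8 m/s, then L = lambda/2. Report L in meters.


lambda = c / f = 3.0000e+08 / 5.9636e+08 = 0.5030518 m
L = lambda / 2 = 0.5030518 / 2 = 0.2515 m

0.2515 m


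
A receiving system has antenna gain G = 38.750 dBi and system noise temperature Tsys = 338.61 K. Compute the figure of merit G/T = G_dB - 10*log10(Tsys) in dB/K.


G/T = 38.750 - 10*log10(338.61) = 38.750 - 25.29700 = 13.45 dB/K

13.45 dB/K


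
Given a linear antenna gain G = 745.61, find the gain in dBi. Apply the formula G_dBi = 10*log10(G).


G_dBi = 10 * log10(745.61) = 28.73 dBi

28.73 dBi


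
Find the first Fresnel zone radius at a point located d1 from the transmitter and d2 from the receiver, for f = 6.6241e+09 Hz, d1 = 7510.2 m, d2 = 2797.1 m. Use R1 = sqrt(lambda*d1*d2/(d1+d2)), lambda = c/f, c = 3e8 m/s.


lambda = c / f = 3.0000e+08 / 6.6241e+09 = 0.04528917 m
R1 = sqrt(0.04528917 * 7510.2 * 2797.1 / (7510.2 + 2797.1)) = 9.607 m

9.607 m


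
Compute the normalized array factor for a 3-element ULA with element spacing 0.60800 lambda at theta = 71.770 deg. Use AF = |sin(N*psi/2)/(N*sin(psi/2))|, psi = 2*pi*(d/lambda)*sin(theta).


psi = 2*pi*0.60800*sin(71.770 deg) = 3.628436 rad
AF = |sin(3*3.628436/2) / (3*sin(3.628436/2))| = 0.2559

0.2559


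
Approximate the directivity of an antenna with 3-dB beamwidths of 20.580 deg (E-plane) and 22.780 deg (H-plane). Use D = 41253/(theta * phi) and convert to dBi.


D_linear = 41253 / (20.580 * 22.780) = 87.99469
D_dBi = 10 * log10(87.99469) = 19.44 dBi

19.44 dBi


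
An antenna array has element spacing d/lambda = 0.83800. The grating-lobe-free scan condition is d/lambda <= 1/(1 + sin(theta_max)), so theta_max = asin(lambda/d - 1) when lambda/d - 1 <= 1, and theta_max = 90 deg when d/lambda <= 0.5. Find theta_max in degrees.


lambda/d - 1 = 1/0.83800 - 1 = 0.1933174
theta_max = asin(0.1933174) = 11.15 deg

11.15 deg


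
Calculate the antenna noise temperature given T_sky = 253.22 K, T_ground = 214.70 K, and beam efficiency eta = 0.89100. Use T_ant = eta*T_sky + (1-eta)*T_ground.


T_ant = 0.89100 * 253.22 + (1 - 0.89100) * 214.70 = 249.0 K

249.0 K


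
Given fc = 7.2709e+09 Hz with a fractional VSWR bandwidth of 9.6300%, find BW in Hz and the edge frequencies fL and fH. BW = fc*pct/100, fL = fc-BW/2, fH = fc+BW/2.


BW = 7.2709e+09 * 9.6300/100 = 7.001877e+08 Hz
fL = 7.2709e+09 - 7.001877e+08/2 = 6.921e+09 Hz
fH = 7.2709e+09 + 7.001877e+08/2 = 7.621e+09 Hz

BW=7.002e+08 Hz, fL=6.921e+09 Hz, fH=7.621e+09 Hz


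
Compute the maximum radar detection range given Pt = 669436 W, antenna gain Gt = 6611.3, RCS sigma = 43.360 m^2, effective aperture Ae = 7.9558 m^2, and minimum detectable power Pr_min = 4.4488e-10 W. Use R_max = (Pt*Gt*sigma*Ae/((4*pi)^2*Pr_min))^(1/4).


R^4 = 669436*6611.3*43.360*7.9558 / ((4*pi)^2 * 4.4488e-10) = 2.173234e+19
R_max = 2.173234e+19^0.25 = 68277 m

68277 m


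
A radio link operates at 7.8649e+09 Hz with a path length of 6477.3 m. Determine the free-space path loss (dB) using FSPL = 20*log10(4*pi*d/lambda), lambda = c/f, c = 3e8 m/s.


lambda = c / f = 3.0000e+08 / 7.8649e+09 = 0.03814416 m
FSPL = 20 * log10(4*pi*6477.3/0.03814416) = 126.6 dB

126.6 dB


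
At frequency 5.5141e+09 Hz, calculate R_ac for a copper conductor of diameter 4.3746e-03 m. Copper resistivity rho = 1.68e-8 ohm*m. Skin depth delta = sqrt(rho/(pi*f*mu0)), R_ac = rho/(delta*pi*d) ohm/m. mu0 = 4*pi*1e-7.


delta = sqrt(1.68e-8 / (pi * 5.5141e+09 * 4*pi*1e-7)) = 8.784913e-07 m
R_ac = 1.68e-8 / (8.784913e-07 * pi * 4.3746e-03) = 1.392 ohm/m

1.392 ohm/m


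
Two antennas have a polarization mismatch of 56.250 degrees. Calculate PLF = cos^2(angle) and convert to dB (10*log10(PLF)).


PLF_linear = cos^2(56.250 deg) = 0.3086583
PLF_dB = 10 * log10(0.3086583) = -5.105 dB

-5.105 dB


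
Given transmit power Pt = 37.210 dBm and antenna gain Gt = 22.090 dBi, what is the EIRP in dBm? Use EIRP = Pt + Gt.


EIRP = Pt + Gt = 37.210 + 22.090 = 59.30 dBm

59.30 dBm


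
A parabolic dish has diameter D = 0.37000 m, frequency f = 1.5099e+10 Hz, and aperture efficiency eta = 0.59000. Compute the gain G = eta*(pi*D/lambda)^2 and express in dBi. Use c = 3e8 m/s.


lambda = c / f = 3.0000e+08 / 1.5099e+10 = 0.01986887 m
G_linear = 0.59000 * (pi * 0.37000 / 0.01986887)^2 = 2019.337
G_dBi = 10 * log10(2019.337) = 33.05 dBi

33.05 dBi


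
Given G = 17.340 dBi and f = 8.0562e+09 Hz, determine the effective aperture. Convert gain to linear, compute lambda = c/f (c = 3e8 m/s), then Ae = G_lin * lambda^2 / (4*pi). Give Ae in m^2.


lambda = c / f = 3.0000e+08 / 8.0562e+09 = 0.03723840 m
G_linear = 10^(17.340/10) = 54.20009
Ae = G_linear * lambda^2 / (4*pi) = 54.20009 * 0.03723840^2 / (4*pi) = 5.981e-03 m^2

5.981e-03 m^2


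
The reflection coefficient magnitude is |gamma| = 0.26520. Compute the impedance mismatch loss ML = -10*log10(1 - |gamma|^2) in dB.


ML = -10 * log10(1 - 0.26520^2) = -10 * log10(0.92966896) = 0.3167 dB

0.3167 dB


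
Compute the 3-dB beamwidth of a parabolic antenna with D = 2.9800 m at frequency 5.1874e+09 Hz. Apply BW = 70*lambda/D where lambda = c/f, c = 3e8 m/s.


lambda = c / f = 3.0000e+08 / 5.1874e+09 = 0.05783244 m
BW = 70 * 0.05783244 / 2.9800 = 1.358 deg

1.358 deg


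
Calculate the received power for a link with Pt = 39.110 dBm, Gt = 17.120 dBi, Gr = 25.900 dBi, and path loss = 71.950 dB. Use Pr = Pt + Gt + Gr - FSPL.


Pr = 39.110 + 17.120 + 25.900 - 71.950 = 10.18 dBm

10.18 dBm


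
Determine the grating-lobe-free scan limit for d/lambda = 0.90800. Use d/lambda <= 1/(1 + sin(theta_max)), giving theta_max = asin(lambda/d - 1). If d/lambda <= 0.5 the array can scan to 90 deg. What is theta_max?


lambda/d - 1 = 1/0.90800 - 1 = 0.1013216
theta_max = asin(0.1013216) = 5.815 deg

5.815 deg


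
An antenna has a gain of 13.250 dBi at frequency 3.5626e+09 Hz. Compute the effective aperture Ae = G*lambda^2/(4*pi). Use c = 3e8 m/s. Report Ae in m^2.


lambda = c / f = 3.0000e+08 / 3.5626e+09 = 0.08420816 m
G_linear = 10^(13.250/10) = 21.13489
Ae = G_linear * lambda^2 / (4*pi) = 21.13489 * 0.08420816^2 / (4*pi) = 0.01193 m^2

0.01193 m^2


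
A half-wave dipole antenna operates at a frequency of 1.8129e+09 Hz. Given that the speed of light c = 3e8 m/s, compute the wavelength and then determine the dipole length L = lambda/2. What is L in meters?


lambda = c / f = 3.0000e+08 / 1.8129e+09 = 0.1654807 m
L = lambda / 2 = 0.1654807 / 2 = 0.08274 m

0.08274 m


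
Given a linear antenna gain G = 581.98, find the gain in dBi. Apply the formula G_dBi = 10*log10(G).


G_dBi = 10 * log10(581.98) = 27.65 dBi

27.65 dBi


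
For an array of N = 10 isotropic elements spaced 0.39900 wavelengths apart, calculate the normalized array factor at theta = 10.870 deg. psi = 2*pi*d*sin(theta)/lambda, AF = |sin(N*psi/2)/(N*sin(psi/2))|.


psi = 2*pi*0.39900*sin(10.870 deg) = 0.4727715 rad
AF = |sin(10*0.4727715/2) / (10*sin(0.4727715/2))| = 0.2996

0.2996


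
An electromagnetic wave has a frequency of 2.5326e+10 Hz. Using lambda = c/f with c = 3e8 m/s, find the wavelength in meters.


lambda = c / f = 3.0000e+08 / 2.5326e+10 = 0.01185 m

0.01185 m


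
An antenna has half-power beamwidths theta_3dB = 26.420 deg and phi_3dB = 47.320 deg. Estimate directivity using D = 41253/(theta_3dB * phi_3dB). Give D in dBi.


D_linear = 41253 / (26.420 * 47.320) = 32.99727
D_dBi = 10 * log10(32.99727) = 15.18 dBi

15.18 dBi


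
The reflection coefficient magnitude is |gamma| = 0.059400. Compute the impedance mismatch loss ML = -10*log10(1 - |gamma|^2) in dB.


ML = -10 * log10(1 - 0.059400^2) = -10 * log10(0.99647164) = 0.01535 dB

0.01535 dB


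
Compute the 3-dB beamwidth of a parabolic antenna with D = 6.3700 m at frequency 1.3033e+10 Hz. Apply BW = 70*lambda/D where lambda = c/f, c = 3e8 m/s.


lambda = c / f = 3.0000e+08 / 1.3033e+10 = 0.02301849 m
BW = 70 * 0.02301849 / 6.3700 = 0.2530 deg

0.2530 deg


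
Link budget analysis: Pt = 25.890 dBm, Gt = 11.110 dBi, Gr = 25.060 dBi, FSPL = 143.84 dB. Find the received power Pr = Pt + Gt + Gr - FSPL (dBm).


Pr = 25.890 + 11.110 + 25.060 - 143.84 = -81.78 dBm

-81.78 dBm


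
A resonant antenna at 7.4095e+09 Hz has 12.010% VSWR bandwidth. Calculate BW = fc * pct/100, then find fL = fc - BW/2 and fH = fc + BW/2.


BW = 7.4095e+09 * 12.010/100 = 8.898810e+08 Hz
fL = 7.4095e+09 - 8.898810e+08/2 = 6.965e+09 Hz
fH = 7.4095e+09 + 8.898810e+08/2 = 7.854e+09 Hz

BW=8.899e+08 Hz, fL=6.965e+09 Hz, fH=7.854e+09 Hz


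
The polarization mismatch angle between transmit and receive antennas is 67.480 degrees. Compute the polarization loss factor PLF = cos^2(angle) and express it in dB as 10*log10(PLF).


PLF_linear = cos^2(67.480 deg) = 0.1466935
PLF_dB = 10 * log10(0.1466935) = -8.336 dB

-8.336 dB


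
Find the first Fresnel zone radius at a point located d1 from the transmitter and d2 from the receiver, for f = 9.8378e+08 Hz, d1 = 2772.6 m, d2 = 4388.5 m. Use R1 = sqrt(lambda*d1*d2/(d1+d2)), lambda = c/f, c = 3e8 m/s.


lambda = c / f = 3.0000e+08 / 9.8378e+08 = 0.3049462 m
R1 = sqrt(0.3049462 * 2772.6 * 4388.5 / (2772.6 + 4388.5)) = 22.76 m

22.76 m


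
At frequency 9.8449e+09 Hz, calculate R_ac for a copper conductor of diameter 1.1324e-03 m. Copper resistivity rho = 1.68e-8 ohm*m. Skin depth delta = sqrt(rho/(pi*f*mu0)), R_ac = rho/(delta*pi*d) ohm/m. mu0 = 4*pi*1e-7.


delta = sqrt(1.68e-8 / (pi * 9.8449e+09 * 4*pi*1e-7)) = 6.574597e-07 m
R_ac = 1.68e-8 / (6.574597e-07 * pi * 1.1324e-03) = 7.183 ohm/m

7.183 ohm/m


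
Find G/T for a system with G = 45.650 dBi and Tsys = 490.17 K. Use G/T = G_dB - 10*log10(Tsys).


G/T = 45.650 - 10*log10(490.17) = 45.650 - 26.90347 = 18.75 dB/K

18.75 dB/K


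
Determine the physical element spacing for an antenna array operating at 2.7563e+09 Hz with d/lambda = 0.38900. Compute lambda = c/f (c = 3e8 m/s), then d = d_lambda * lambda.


lambda = c / f = 3.0000e+08 / 2.7563e+09 = 0.1088416 m
d = 0.38900 * 0.1088416 = 0.04234 m

0.04234 m


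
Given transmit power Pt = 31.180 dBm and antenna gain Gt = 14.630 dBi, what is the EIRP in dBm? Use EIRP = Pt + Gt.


EIRP = Pt + Gt = 31.180 + 14.630 = 45.81 dBm

45.81 dBm


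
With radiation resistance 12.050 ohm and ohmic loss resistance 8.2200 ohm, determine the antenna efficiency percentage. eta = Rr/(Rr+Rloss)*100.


eta = 12.050 / (12.050 + 8.2200) * 100 = 59.45%

59.45%


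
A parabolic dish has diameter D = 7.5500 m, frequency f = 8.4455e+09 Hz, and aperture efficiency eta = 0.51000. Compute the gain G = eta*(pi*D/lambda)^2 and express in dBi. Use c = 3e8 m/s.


lambda = c / f = 3.0000e+08 / 8.4455e+09 = 0.03552188 m
G_linear = 0.51000 * (pi * 7.5500 / 0.03552188)^2 = 227390.3
G_dBi = 10 * log10(227390.3) = 53.57 dBi

53.57 dBi


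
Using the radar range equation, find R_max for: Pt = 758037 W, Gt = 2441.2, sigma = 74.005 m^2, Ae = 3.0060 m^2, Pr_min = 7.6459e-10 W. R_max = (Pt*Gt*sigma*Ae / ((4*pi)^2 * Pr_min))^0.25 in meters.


R^4 = 758037*2441.2*74.005*3.0060 / ((4*pi)^2 * 7.6459e-10) = 3.409537e+18
R_max = 3.409537e+18^0.25 = 42971 m

42971 m


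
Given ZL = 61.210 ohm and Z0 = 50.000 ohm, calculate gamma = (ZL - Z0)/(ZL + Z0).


gamma = (61.210 - 50.000) / (61.210 + 50.000) = 0.1008

0.1008


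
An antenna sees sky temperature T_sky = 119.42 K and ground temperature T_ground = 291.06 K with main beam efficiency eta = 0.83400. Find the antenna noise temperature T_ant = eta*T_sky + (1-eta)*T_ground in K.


T_ant = 0.83400 * 119.42 + (1 - 0.83400) * 291.06 = 147.9 K

147.9 K


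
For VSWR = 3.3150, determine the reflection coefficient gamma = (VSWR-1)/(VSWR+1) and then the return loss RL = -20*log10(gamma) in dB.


gamma = (3.3150 - 1) / (3.3150 + 1) = 0.5365006
RL = -20 * log10(0.5365006) = 5.409 dB

5.409 dB


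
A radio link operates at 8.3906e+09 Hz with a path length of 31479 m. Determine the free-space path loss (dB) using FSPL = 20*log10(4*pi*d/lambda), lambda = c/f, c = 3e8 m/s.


lambda = c / f = 3.0000e+08 / 8.3906e+09 = 0.03575430 m
FSPL = 20 * log10(4*pi*31479/0.03575430) = 140.9 dB

140.9 dB


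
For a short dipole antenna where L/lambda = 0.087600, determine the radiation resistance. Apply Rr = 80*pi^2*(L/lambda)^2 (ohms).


Rr = 80 * pi^2 * (0.087600)^2 = 80 * 9.869604 * 7.673760e-03 = 6.059 ohm

6.059 ohm


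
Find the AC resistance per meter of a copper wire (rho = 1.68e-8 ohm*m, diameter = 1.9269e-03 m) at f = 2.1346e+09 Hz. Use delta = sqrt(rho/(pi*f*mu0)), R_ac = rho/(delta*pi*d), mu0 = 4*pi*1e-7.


delta = sqrt(1.68e-8 / (pi * 2.1346e+09 * 4*pi*1e-7)) = 1.411941e-06 m
R_ac = 1.68e-8 / (1.411941e-06 * pi * 1.9269e-03) = 1.966 ohm/m

1.966 ohm/m


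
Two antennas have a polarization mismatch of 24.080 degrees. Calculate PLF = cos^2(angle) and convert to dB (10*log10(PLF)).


PLF_linear = cos^2(24.080 deg) = 0.8335264
PLF_dB = 10 * log10(0.8335264) = -0.7908 dB

-0.7908 dB


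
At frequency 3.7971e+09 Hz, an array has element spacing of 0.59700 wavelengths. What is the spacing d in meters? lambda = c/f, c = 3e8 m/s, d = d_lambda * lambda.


lambda = c / f = 3.0000e+08 / 3.7971e+09 = 0.07900766 m
d = 0.59700 * 0.07900766 = 0.04717 m

0.04717 m


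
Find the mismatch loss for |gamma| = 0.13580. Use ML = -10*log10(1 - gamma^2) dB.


ML = -10 * log10(1 - 0.13580^2) = -10 * log10(0.98155836) = 0.08084 dB

0.08084 dB


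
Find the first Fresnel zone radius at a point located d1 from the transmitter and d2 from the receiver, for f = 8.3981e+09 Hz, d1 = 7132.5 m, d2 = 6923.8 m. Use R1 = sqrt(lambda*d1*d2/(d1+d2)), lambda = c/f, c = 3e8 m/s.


lambda = c / f = 3.0000e+08 / 8.3981e+09 = 0.03572237 m
R1 = sqrt(0.03572237 * 7132.5 * 6923.8 / (7132.5 + 6923.8)) = 11.20 m

11.20 m


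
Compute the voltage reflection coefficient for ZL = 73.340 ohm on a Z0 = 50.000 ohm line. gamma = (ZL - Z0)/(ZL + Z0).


gamma = (73.340 - 50.000) / (73.340 + 50.000) = 0.1892

0.1892


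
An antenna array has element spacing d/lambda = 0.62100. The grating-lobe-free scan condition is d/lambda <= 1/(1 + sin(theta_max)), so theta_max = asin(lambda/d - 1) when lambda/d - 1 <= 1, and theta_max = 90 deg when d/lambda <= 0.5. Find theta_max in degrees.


lambda/d - 1 = 1/0.62100 - 1 = 0.6103060
theta_max = asin(0.6103060) = 37.61 deg

37.61 deg


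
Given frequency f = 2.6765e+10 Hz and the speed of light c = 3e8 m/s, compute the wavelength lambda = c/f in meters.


lambda = c / f = 3.0000e+08 / 2.6765e+10 = 0.01121 m

0.01121 m


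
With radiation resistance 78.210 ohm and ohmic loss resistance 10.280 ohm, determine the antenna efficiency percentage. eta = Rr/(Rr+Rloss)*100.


eta = 78.210 / (78.210 + 10.280) * 100 = 88.38%

88.38%


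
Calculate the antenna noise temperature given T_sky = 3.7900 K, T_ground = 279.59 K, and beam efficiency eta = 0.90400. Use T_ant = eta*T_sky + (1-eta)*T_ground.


T_ant = 0.90400 * 3.7900 + (1 - 0.90400) * 279.59 = 30.27 K

30.27 K


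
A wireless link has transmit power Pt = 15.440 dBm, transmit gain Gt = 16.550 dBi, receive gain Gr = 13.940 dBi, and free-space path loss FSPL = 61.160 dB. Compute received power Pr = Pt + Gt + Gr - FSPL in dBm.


Pr = 15.440 + 16.550 + 13.940 - 61.160 = -15.23 dBm

-15.23 dBm


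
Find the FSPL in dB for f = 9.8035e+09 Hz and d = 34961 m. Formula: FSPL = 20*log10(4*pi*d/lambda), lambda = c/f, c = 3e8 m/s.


lambda = c / f = 3.0000e+08 / 9.8035e+09 = 0.03060132 m
FSPL = 20 * log10(4*pi*34961/0.03060132) = 143.1 dB

143.1 dB


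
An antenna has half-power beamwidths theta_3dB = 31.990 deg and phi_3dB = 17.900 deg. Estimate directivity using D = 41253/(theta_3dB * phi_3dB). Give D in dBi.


D_linear = 41253 / (31.990 * 17.900) = 72.04242
D_dBi = 10 * log10(72.04242) = 18.58 dBi

18.58 dBi


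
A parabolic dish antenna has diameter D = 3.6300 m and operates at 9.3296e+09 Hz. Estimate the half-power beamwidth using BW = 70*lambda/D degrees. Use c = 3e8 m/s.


lambda = c / f = 3.0000e+08 / 9.3296e+09 = 0.03215572 m
BW = 70 * 0.03215572 / 3.6300 = 0.6201 deg

0.6201 deg


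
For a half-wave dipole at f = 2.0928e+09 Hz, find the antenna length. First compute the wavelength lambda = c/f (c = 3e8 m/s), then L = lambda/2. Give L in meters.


lambda = c / f = 3.0000e+08 / 2.0928e+09 = 0.1433486 m
L = lambda / 2 = 0.1433486 / 2 = 0.07167 m

0.07167 m


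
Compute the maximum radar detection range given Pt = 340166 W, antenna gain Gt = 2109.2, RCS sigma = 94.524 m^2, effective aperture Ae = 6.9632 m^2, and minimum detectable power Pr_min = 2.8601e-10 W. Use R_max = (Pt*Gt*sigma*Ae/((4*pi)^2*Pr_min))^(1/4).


R^4 = 340166*2109.2*94.524*6.9632 / ((4*pi)^2 * 2.8601e-10) = 1.045583e+19
R_max = 1.045583e+19^0.25 = 56864 m

56864 m


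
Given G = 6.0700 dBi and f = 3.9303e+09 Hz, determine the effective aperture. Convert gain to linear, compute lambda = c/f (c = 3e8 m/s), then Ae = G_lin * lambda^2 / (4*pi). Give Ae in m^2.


lambda = c / f = 3.0000e+08 / 3.9303e+09 = 0.07633005 m
G_linear = 10^(6.0700/10) = 4.045759
Ae = G_linear * lambda^2 / (4*pi) = 4.045759 * 0.07633005^2 / (4*pi) = 1.876e-03 m^2

1.876e-03 m^2


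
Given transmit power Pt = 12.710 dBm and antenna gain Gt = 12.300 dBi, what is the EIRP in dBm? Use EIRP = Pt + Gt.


EIRP = Pt + Gt = 12.710 + 12.300 = 25.01 dBm

25.01 dBm


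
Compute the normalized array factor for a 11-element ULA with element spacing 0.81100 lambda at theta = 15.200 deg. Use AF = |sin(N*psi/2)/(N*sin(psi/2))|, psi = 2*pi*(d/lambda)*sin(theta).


psi = 2*pi*0.81100*sin(15.200 deg) = 1.336028 rad
AF = |sin(11*1.336028/2) / (11*sin(1.336028/2))| = 0.1284

0.1284


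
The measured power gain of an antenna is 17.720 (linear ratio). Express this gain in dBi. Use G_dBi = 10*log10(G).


G_dBi = 10 * log10(17.720) = 12.48 dBi

12.48 dBi
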